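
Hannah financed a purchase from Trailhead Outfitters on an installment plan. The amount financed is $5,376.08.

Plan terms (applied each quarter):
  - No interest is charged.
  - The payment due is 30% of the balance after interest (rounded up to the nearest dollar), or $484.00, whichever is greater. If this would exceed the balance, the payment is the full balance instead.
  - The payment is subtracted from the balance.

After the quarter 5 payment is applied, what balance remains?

$806.08

# | Opening | Payment | End bal
1 | $5,376.08 | $1,613.00 | $3,763.08
2 | $3,763.08 | $1,129.00 | $2,634.08
3 | $2,634.08 | $791.00 | $1,843.08
4 | $1,843.08 | $553.00 | $1,290.08
5 | $1,290.08 | $484.00 | $806.08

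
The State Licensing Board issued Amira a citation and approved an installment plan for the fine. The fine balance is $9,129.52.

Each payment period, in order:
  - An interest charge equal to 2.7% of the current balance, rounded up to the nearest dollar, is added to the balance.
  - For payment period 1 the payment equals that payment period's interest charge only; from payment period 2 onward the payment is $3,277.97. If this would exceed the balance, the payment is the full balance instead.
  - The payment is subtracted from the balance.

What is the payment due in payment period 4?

# | Opening | Interest | Payment | End bal
1 | $9,129.52 | $247.00 | $247.00 | $9,129.52
2 | $9,129.52 | $247.00 | $3,277.97 | $6,098.55
3 | $6,098.55 | $165.00 | $3,277.97 | $2,985.58
4 | $2,985.58 | $81.00 | $3,066.58 | $0.00

$3,066.58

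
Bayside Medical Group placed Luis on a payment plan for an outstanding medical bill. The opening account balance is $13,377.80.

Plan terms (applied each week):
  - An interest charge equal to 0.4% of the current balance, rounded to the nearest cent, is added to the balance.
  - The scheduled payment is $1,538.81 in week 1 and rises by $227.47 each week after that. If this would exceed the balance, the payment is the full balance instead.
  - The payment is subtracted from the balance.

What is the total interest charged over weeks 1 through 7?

$217.00

Week 1: opening $13,377.80; interest $53.51 → $13,431.31; payment $1,538.81; balance $11,892.50
Week 2: opening $11,892.50; interest $47.57 → $11,940.07; payment $1,766.28; balance $10,173.79
Week 3: opening $10,173.79; interest $40.70 → $10,214.49; payment $1,993.75; balance $8,220.74
Week 4: opening $8,220.74; interest $32.88 → $8,253.62; payment $2,221.22; balance $6,032.40
Week 5: opening $6,032.40; interest $24.13 → $6,056.53; payment $2,448.69; balance $3,607.84
Week 6: opening $3,607.84; interest $14.43 → $3,622.27; payment $2,676.16; balance $946.11
Week 7: opening $946.11; interest $3.78 → $949.89; payment $949.89; balance $0.00
Total interest: $53.51 + $47.57 + $40.70 + $32.88 + $24.13 + $14.43 + $3.78 = $217.00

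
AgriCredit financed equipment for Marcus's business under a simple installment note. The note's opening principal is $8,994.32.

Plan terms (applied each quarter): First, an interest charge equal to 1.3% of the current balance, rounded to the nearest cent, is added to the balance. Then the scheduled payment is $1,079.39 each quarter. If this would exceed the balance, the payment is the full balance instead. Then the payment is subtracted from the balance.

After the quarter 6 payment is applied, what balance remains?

Quarter 1: opening $8,994.32; interest $116.93 → $9,111.25; payment $1,079.39; balance $8,031.86
Quarter 2: opening $8,031.86; interest $104.41 → $8,136.27; payment $1,079.39; balance $7,056.88
Quarter 3: opening $7,056.88; interest $91.74 → $7,148.62; payment $1,079.39; balance $6,069.23
Quarter 4: opening $6,069.23; interest $78.90 → $6,148.13; payment $1,079.39; balance $5,068.74
Quarter 5: opening $5,068.74; interest $65.89 → $5,134.63; payment $1,079.39; balance $4,055.24
Quarter 6: opening $4,055.24; interest $52.72 → $4,107.96; payment $1,079.39; balance $3,028.57

$3,028.57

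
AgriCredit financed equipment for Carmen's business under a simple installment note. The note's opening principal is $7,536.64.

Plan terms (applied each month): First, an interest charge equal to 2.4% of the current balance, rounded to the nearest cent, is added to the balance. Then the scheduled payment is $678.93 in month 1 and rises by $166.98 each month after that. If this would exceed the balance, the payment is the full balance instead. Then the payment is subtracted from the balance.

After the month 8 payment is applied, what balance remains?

Month 1: opening $7,536.64; interest $180.88 → $7,717.52; payment $678.93; balance $7,038.59
Month 2: opening $7,038.59; interest $168.93 → $7,207.52; payment $845.91; balance $6,361.61
Month 3: opening $6,361.61; interest $152.68 → $6,514.29; payment $1,012.89; balance $5,501.40
Month 4: opening $5,501.40; interest $132.03 → $5,633.43; payment $1,179.87; balance $4,453.56
Month 5: opening $4,453.56; interest $106.89 → $4,560.45; payment $1,346.85; balance $3,213.60
Month 6: opening $3,213.60; interest $77.13 → $3,290.73; payment $1,513.83; balance $1,776.90
Month 7: opening $1,776.90; interest $42.65 → $1,819.55; payment $1,680.81; balance $138.74
Month 8: opening $138.74; interest $3.33 → $142.07; payment $142.07; balance $0.00

$0.00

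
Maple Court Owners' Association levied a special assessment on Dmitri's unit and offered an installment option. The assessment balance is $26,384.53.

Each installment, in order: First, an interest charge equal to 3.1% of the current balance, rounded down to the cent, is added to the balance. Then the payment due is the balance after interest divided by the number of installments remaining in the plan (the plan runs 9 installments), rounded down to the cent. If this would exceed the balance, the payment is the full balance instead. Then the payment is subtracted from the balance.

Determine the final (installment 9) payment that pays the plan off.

Installment 1: $26,384.53 +$817.92 interest = $27,202.45; pay $3,022.49 → $24,179.96
Installment 2: $24,179.96 +$749.57 interest = $24,929.53; pay $3,116.19 → $21,813.34
Installment 3: $21,813.34 +$676.21 interest = $22,489.55; pay $3,212.79 → $19,276.76
Installment 4: $19,276.76 +$597.57 interest = $19,874.33; pay $3,312.38 → $16,561.95
Installment 5: $16,561.95 +$513.42 interest = $17,075.37; pay $3,415.07 → $13,660.30
Installment 6: $13,660.30 +$423.46 interest = $14,083.76; pay $3,520.94 → $10,562.82
Installment 7: $10,562.82 +$327.44 interest = $10,890.26; pay $3,630.08 → $7,260.18
Installment 8: $7,260.18 +$225.06 interest = $7,485.24; pay $3,742.62 → $3,742.62
Installment 9: $3,742.62 +$116.02 interest = $3,858.64; pay $3,858.64 → $0.00

$3,858.64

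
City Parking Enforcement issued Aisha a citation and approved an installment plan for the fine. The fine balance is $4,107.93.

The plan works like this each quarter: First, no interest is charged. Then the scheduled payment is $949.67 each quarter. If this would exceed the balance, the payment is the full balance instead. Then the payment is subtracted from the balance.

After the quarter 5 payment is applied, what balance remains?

$0.00

Quarter 1: opening $4,107.93; payment $949.67; balance $3,158.26
Quarter 2: opening $3,158.26; payment $949.67; balance $2,208.59
Quarter 3: opening $2,208.59; payment $949.67; balance $1,258.92
Quarter 4: opening $1,258.92; payment $949.67; balance $309.25
Quarter 5: opening $309.25; payment $309.25; balance $0.00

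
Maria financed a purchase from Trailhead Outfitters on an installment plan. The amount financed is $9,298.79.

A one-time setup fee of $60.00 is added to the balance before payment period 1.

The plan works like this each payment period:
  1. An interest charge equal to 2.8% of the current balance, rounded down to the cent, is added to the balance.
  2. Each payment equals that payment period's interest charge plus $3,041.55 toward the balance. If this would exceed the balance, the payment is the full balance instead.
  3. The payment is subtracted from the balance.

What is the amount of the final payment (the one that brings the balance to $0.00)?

$240.69

Payment period 1: $9,358.79 +$262.04 interest = $9,620.83; pay $3,303.59 → $6,317.24
Payment period 2: $6,317.24 +$176.88 interest = $6,494.12; pay $3,218.43 → $3,275.69
Payment period 3: $3,275.69 +$91.71 interest = $3,367.40; pay $3,133.26 → $234.14
Payment period 4: $234.14 +$6.55 interest = $240.69; pay $240.69 → $0.00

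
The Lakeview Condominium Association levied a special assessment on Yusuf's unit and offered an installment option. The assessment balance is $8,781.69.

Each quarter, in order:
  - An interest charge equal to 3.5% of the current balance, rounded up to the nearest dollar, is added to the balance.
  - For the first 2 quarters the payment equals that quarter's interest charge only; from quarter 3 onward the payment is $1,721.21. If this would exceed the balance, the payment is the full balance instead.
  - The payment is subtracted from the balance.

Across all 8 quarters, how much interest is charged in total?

Quarter 1: opening $8,781.69; interest $308.00 → $9,089.69; payment $308.00; balance $8,781.69
Quarter 2: opening $8,781.69; interest $308.00 → $9,089.69; payment $308.00; balance $8,781.69
Quarter 3: opening $8,781.69; interest $308.00 → $9,089.69; payment $1,721.21; balance $7,368.48
Quarter 4: opening $7,368.48; interest $258.00 → $7,626.48; payment $1,721.21; balance $5,905.27
Quarter 5: opening $5,905.27; interest $207.00 → $6,112.27; payment $1,721.21; balance $4,391.06
Quarter 6: opening $4,391.06; interest $154.00 → $4,545.06; payment $1,721.21; balance $2,823.85
Quarter 7: opening $2,823.85; interest $99.00 → $2,922.85; payment $1,721.21; balance $1,201.64
Quarter 8: opening $1,201.64; interest $43.00 → $1,244.64; payment $1,244.64; balance $0.00
Total interest: $308.00 + $308.00 + $308.00 + $258.00 + $207.00 + $154.00 + $99.00 + $43.00 = $1,685.00

$1,685.00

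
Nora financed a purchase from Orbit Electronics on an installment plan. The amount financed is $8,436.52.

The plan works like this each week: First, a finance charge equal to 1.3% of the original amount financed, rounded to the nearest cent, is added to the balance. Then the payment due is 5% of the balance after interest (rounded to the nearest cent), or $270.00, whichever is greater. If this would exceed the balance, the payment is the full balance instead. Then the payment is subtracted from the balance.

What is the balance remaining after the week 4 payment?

$7,258.11

Week 1: opening $8,436.52; interest $109.67 → $8,546.19; payment $427.31; balance $8,118.88
Week 2: opening $8,118.88; interest $109.67 → $8,228.55; payment $411.43; balance $7,817.12
Week 3: opening $7,817.12; interest $109.67 → $7,926.79; payment $396.34; balance $7,530.45
Week 4: opening $7,530.45; interest $109.67 → $7,640.12; payment $382.01; balance $7,258.11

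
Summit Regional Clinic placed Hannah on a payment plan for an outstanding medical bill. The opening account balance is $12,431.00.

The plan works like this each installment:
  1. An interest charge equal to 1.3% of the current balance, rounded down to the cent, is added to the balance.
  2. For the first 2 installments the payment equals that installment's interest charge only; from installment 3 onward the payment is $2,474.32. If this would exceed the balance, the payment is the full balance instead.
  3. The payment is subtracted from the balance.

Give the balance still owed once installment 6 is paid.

Installment 1: opening $12,431.00; interest $161.60 → $12,592.60; payment $161.60; balance $12,431.00
Installment 2: opening $12,431.00; interest $161.60 → $12,592.60; payment $161.60; balance $12,431.00
Installment 3: opening $12,431.00; interest $161.60 → $12,592.60; payment $2,474.32; balance $10,118.28
Installment 4: opening $10,118.28; interest $131.53 → $10,249.81; payment $2,474.32; balance $7,775.49
Installment 5: opening $7,775.49; interest $101.08 → $7,876.57; payment $2,474.32; balance $5,402.25
Installment 6: opening $5,402.25; interest $70.22 → $5,472.47; payment $2,474.32; balance $2,998.15

$2,998.15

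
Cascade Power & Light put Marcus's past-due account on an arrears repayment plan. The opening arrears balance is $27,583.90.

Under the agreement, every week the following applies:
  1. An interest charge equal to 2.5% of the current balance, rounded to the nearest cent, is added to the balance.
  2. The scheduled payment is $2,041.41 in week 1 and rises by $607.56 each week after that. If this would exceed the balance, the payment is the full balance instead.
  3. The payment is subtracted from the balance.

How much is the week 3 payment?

Week 1: opening $27,583.90; interest $689.60 → $28,273.50; payment $2,041.41; balance $26,232.09
Week 2: opening $26,232.09; interest $655.80 → $26,887.89; payment $2,648.97; balance $24,238.92
Week 3: opening $24,238.92; interest $605.97 → $24,844.89; payment $3,256.53; balance $21,588.36

$3,256.53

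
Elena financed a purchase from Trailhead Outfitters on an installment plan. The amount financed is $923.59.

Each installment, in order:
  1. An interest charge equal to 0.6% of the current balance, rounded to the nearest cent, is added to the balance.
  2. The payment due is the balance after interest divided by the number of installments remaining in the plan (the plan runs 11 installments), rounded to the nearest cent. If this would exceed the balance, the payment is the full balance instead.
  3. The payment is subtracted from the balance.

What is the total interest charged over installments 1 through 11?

Installment 1: opening $923.59; interest $5.54 → $929.13; payment $84.47; balance $844.66
Installment 2: opening $844.66; interest $5.07 → $849.73; payment $84.97; balance $764.76
Installment 3: opening $764.76; interest $4.59 → $769.35; payment $85.48; balance $683.87
Installment 4: opening $683.87; interest $4.10 → $687.97; payment $86.00; balance $601.97
Installment 5: opening $601.97; interest $3.61 → $605.58; payment $86.51; balance $519.07
Installment 6: opening $519.07; interest $3.11 → $522.18; payment $87.03; balance $435.15
Installment 7: opening $435.15; interest $2.61 → $437.76; payment $87.55; balance $350.21
Installment 8: opening $350.21; interest $2.10 → $352.31; payment $88.08; balance $264.23
Installment 9: opening $264.23; interest $1.59 → $265.82; payment $88.61; balance $177.21
Installment 10: opening $177.21; interest $1.06 → $178.27; payment $89.14; balance $89.13
Installment 11: opening $89.13; interest $0.53 → $89.66; payment $89.66; balance $0.00
Total interest: $5.54 + $5.07 + $4.59 + $4.10 + $3.61 + $3.11 + $2.61 + $2.10 + $1.59 + $1.06 + $0.53 = $33.91

$33.91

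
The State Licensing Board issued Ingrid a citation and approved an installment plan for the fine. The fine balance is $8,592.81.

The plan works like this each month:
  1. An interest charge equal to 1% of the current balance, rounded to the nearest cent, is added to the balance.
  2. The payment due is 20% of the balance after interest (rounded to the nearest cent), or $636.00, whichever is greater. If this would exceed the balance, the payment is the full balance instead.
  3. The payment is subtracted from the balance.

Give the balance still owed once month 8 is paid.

$1,121.85

# | Opening | Interest | Payment | End bal
1 | $8,592.81 | $85.93 | $1,735.75 | $6,942.99
2 | $6,942.99 | $69.43 | $1,402.48 | $5,609.94
3 | $5,609.94 | $56.10 | $1,133.21 | $4,532.83
4 | $4,532.83 | $45.33 | $915.63 | $3,662.53
5 | $3,662.53 | $36.63 | $739.83 | $2,959.33
6 | $2,959.33 | $29.59 | $636.00 | $2,352.92
7 | $2,352.92 | $23.53 | $636.00 | $1,740.45
8 | $1,740.45 | $17.40 | $636.00 | $1,121.85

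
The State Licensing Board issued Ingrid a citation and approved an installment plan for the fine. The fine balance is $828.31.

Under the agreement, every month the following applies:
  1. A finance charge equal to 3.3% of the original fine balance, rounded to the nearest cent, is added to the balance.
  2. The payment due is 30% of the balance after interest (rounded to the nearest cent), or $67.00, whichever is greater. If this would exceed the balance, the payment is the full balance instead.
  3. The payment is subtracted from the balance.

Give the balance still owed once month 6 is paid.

$152.60

Month 1: opening $828.31; interest $27.33 → $855.64; payment $256.69; balance $598.95
Month 2: opening $598.95; interest $27.33 → $626.28; payment $187.88; balance $438.40
Month 3: opening $438.40; interest $27.33 → $465.73; payment $139.72; balance $326.01
Month 4: opening $326.01; interest $27.33 → $353.34; payment $106.00; balance $247.34
Month 5: opening $247.34; interest $27.33 → $274.67; payment $82.40; balance $192.27
Month 6: opening $192.27; interest $27.33 → $219.60; payment $67.00; balance $152.60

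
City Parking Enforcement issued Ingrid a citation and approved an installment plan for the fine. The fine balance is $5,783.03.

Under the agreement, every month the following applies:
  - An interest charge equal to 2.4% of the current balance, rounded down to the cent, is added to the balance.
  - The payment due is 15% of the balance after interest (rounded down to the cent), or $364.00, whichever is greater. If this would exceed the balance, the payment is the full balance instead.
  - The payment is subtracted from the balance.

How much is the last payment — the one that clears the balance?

$208.96

# | Opening | Interest | Payment | End bal
1 | $5,783.03 | $138.79 | $888.27 | $5,033.55
2 | $5,033.55 | $120.80 | $773.15 | $4,381.20
3 | $4,381.20 | $105.14 | $672.95 | $3,813.39
4 | $3,813.39 | $91.52 | $585.73 | $3,319.18
5 | $3,319.18 | $79.66 | $509.82 | $2,889.02
6 | $2,889.02 | $69.33 | $443.75 | $2,514.60
7 | $2,514.60 | $60.35 | $386.24 | $2,188.71
8 | $2,188.71 | $52.52 | $364.00 | $1,877.23
9 | $1,877.23 | $45.05 | $364.00 | $1,558.28
10 | $1,558.28 | $37.39 | $364.00 | $1,231.67
11 | $1,231.67 | $29.56 | $364.00 | $897.23
12 | $897.23 | $21.53 | $364.00 | $554.76
13 | $554.76 | $13.31 | $364.00 | $204.07
14 | $204.07 | $4.89 | $208.96 | $0.00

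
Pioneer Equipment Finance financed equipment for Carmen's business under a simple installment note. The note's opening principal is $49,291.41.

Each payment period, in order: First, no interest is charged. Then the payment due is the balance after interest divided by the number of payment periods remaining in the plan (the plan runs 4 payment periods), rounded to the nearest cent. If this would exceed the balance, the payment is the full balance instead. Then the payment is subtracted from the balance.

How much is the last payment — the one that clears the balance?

# | Opening | Payment | End bal
1 | $49,291.41 | $12,322.85 | $36,968.56
2 | $36,968.56 | $12,322.85 | $24,645.71
3 | $24,645.71 | $12,322.86 | $12,322.85
4 | $12,322.85 | $12,322.85 | $0.00

$12,322.85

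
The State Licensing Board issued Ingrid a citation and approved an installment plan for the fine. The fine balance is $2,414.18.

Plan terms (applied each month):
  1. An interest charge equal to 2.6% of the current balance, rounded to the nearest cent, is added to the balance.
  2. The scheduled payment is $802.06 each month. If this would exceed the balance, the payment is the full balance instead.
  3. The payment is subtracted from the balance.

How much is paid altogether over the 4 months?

$2,547.92

Month 1: $2,414.18 +$62.77 interest = $2,476.95; pay $802.06 → $1,674.89
Month 2: $1,674.89 +$43.55 interest = $1,718.44; pay $802.06 → $916.38
Month 3: $916.38 +$23.83 interest = $940.21; pay $802.06 → $138.15
Month 4: $138.15 +$3.59 interest = $141.74; pay $141.74 → $0.00
Total paid: $2,547.92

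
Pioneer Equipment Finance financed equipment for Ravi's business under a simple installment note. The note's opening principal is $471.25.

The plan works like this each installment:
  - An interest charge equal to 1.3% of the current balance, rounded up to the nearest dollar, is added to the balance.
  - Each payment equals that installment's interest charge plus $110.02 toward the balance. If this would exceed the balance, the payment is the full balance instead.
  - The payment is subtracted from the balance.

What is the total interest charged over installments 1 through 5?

Installment 1: $471.25 +$7.00 interest = $478.25; pay $117.02 → $361.23
Installment 2: $361.23 +$5.00 interest = $366.23; pay $115.02 → $251.21
Installment 3: $251.21 +$4.00 interest = $255.21; pay $114.02 → $141.19
Installment 4: $141.19 +$2.00 interest = $143.19; pay $112.02 → $31.17
Installment 5: $31.17 +$1.00 interest = $32.17; pay $32.17 → $0.00
Total interest: $7.00 + $5.00 + $4.00 + $2.00 + $1.00 = $19.00

$19.00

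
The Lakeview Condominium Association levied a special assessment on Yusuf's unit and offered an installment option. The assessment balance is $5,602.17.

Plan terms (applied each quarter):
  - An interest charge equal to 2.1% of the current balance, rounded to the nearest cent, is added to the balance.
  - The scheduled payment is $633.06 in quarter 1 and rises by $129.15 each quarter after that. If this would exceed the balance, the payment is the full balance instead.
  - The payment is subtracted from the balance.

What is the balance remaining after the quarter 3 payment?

$3,633.07

Quarter 1: $5,602.17 +$117.65 interest = $5,719.82; pay $633.06 → $5,086.76
Quarter 2: $5,086.76 +$106.82 interest = $5,193.58; pay $762.21 → $4,431.37
Quarter 3: $4,431.37 +$93.06 interest = $4,524.43; pay $891.36 → $3,633.07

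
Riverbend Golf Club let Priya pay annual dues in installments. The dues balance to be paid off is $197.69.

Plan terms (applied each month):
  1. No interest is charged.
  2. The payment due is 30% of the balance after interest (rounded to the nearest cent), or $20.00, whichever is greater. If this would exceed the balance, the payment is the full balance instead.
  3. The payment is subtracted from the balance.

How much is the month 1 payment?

$59.31

# | Opening | Payment | End bal
1 | $197.69 | $59.31 | $138.38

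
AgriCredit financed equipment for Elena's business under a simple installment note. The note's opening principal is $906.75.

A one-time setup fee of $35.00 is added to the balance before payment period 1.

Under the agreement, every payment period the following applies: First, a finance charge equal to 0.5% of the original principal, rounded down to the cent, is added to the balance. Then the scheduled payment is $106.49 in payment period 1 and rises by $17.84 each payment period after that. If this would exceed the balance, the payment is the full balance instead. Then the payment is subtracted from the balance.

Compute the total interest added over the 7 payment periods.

# | Opening | Interest | Payment | End bal
1 | $941.75 | $4.53 | $106.49 | $839.79
2 | $839.79 | $4.53 | $124.33 | $719.99
3 | $719.99 | $4.53 | $142.17 | $582.35
4 | $582.35 | $4.53 | $160.01 | $426.87
5 | $426.87 | $4.53 | $177.85 | $253.55
6 | $253.55 | $4.53 | $195.69 | $62.39
7 | $62.39 | $4.53 | $66.92 | $0.00
Total interest: $4.53 + $4.53 + $4.53 + $4.53 + $4.53 + $4.53 + $4.53 = $31.71

$31.71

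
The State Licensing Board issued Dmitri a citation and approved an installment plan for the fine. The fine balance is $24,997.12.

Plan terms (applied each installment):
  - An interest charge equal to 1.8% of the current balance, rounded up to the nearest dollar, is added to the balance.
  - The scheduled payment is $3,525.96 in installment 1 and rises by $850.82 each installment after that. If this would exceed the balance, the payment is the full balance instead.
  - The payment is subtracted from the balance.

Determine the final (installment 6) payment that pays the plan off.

Installment 1: opening $24,997.12; interest $450.00 → $25,447.12; payment $3,525.96; balance $21,921.16
Installment 2: opening $21,921.16; interest $395.00 → $22,316.16; payment $4,376.78; balance $17,939.38
Installment 3: opening $17,939.38; interest $323.00 → $18,262.38; payment $5,227.60; balance $13,034.78
Installment 4: opening $13,034.78; interest $235.00 → $13,269.78; payment $6,078.42; balance $7,191.36
Installment 5: opening $7,191.36; interest $130.00 → $7,321.36; payment $6,929.24; balance $392.12
Installment 6: opening $392.12; interest $8.00 → $400.12; payment $400.12; balance $0.00

$400.12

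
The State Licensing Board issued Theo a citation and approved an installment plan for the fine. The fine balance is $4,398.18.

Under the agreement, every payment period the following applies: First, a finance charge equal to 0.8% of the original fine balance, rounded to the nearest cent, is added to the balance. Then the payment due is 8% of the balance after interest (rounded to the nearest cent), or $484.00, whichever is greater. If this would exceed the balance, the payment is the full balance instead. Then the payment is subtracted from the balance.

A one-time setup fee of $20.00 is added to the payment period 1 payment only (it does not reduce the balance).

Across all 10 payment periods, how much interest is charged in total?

$351.90

Payment period 1: opening $4,398.18; interest $35.19 → $4,433.37; payment $484.00 (+ $20.00 fee); balance $3,949.37
Payment period 2: opening $3,949.37; interest $35.19 → $3,984.56; payment $484.00; balance $3,500.56
Payment period 3: opening $3,500.56; interest $35.19 → $3,535.75; payment $484.00; balance $3,051.75
Payment period 4: opening $3,051.75; interest $35.19 → $3,086.94; payment $484.00; balance $2,602.94
Payment period 5: opening $2,602.94; interest $35.19 → $2,638.13; payment $484.00; balance $2,154.13
Payment period 6: opening $2,154.13; interest $35.19 → $2,189.32; payment $484.00; balance $1,705.32
Payment period 7: opening $1,705.32; interest $35.19 → $1,740.51; payment $484.00; balance $1,256.51
Payment period 8: opening $1,256.51; interest $35.19 → $1,291.70; payment $484.00; balance $807.70
Payment period 9: opening $807.70; interest $35.19 → $842.89; payment $484.00; balance $358.89
Payment period 10: opening $358.89; interest $35.19 → $394.08; payment $394.08; balance $0.00
Total interest: $35.19 + $35.19 + $35.19 + $35.19 + $35.19 + $35.19 + $35.19 + $35.19 + $35.19 + $35.19 = $351.90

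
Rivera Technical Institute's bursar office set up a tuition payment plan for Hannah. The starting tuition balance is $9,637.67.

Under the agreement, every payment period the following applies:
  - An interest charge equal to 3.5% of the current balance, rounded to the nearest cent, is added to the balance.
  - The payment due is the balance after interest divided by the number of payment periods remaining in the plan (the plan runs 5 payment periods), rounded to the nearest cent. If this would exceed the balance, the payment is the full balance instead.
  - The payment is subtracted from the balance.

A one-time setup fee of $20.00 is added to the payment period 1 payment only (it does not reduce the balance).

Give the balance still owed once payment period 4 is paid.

$2,211.89

Payment period 1: $9,637.67 +$337.32 interest = $9,974.99; pay $1,995.00 (+ $20.00 fee) → $7,979.99
Payment period 2: $7,979.99 +$279.30 interest = $8,259.29; pay $2,064.82 → $6,194.47
Payment period 3: $6,194.47 +$216.81 interest = $6,411.28; pay $2,137.09 → $4,274.19
Payment period 4: $4,274.19 +$149.60 interest = $4,423.79; pay $2,211.90 → $2,211.89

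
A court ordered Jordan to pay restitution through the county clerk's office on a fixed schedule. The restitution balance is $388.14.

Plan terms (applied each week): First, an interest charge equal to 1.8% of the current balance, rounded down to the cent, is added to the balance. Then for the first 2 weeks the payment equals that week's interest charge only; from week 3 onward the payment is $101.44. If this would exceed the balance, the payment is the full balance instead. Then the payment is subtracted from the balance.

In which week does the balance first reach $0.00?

# | Opening | Interest | Payment | End bal
1 | $388.14 | $6.98 | $6.98 | $388.14
2 | $388.14 | $6.98 | $6.98 | $388.14
3 | $388.14 | $6.98 | $101.44 | $293.68
4 | $293.68 | $5.28 | $101.44 | $197.52
5 | $197.52 | $3.55 | $101.44 | $99.63
6 | $99.63 | $1.79 | $101.42 | $0.00
Balance reaches $0.00 in week 6.

6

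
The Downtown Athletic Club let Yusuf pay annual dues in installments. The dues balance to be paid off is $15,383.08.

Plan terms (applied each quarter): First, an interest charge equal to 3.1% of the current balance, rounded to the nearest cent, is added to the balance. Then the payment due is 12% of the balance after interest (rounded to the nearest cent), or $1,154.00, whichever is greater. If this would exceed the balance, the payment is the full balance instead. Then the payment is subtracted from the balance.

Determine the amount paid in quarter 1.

Quarter 1: opening $15,383.08; interest $476.88 → $15,859.96; payment $1,903.20; balance $13,956.76

$1,903.20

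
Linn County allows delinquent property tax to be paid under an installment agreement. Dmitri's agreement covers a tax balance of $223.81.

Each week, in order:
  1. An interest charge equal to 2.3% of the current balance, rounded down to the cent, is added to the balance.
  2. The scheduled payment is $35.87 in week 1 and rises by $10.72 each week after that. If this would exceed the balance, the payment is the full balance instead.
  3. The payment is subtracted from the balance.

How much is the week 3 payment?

Week 1: $223.81 +$5.14 interest = $228.95; pay $35.87 → $193.08
Week 2: $193.08 +$4.44 interest = $197.52; pay $46.59 → $150.93
Week 3: $150.93 +$3.47 interest = $154.40; pay $57.31 → $97.09

$57.31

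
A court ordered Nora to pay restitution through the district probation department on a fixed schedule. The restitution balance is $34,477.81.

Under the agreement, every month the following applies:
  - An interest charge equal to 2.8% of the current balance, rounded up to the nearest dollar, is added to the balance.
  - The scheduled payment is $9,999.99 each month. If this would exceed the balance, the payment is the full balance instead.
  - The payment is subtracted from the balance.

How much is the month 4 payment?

$6,795.84

# | Opening | Interest | Payment | End bal
1 | $34,477.81 | $966.00 | $9,999.99 | $25,443.82
2 | $25,443.82 | $713.00 | $9,999.99 | $16,156.83
3 | $16,156.83 | $453.00 | $9,999.99 | $6,609.84
4 | $6,609.84 | $186.00 | $6,795.84 | $0.00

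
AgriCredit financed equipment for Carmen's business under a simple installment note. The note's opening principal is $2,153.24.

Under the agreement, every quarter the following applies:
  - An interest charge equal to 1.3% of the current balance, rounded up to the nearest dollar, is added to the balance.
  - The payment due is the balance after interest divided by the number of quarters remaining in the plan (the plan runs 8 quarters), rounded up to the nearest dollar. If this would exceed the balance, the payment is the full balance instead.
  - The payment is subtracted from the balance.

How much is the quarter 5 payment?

Quarter 1: $2,153.24 +$28.00 interest = $2,181.24; pay $273.00 → $1,908.24
Quarter 2: $1,908.24 +$25.00 interest = $1,933.24; pay $277.00 → $1,656.24
Quarter 3: $1,656.24 +$22.00 interest = $1,678.24; pay $280.00 → $1,398.24
Quarter 4: $1,398.24 +$19.00 interest = $1,417.24; pay $284.00 → $1,133.24
Quarter 5: $1,133.24 +$15.00 interest = $1,148.24; pay $288.00 → $860.24

$288.00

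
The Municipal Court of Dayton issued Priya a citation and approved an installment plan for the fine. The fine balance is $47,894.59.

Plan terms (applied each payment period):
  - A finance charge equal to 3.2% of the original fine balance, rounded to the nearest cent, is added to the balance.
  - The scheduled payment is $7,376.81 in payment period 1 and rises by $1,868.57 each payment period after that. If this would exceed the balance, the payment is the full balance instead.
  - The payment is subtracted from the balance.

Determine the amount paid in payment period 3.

Payment period 1: $47,894.59 +$1,532.63 interest = $49,427.22; pay $7,376.81 → $42,050.41
Payment period 2: $42,050.41 +$1,532.63 interest = $43,583.04; pay $9,245.38 → $34,337.66
Payment period 3: $34,337.66 +$1,532.63 interest = $35,870.29; pay $11,113.95 → $24,756.34

$11,113.95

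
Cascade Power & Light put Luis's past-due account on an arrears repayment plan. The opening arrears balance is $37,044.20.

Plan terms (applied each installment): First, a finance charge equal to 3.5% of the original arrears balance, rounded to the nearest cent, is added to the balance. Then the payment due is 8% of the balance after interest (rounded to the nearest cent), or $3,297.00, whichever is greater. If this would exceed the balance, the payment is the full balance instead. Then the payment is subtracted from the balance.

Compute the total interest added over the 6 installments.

$7,779.30

# | Opening | Interest | Payment | End bal
1 | $37,044.20 | $1,296.55 | $3,297.00 | $35,043.75
2 | $35,043.75 | $1,296.55 | $3,297.00 | $33,043.30
3 | $33,043.30 | $1,296.55 | $3,297.00 | $31,042.85
4 | $31,042.85 | $1,296.55 | $3,297.00 | $29,042.40
5 | $29,042.40 | $1,296.55 | $3,297.00 | $27,041.95
6 | $27,041.95 | $1,296.55 | $3,297.00 | $25,041.50
Total interest: $1,296.55 + $1,296.55 + $1,296.55 + $1,296.55 + $1,296.55 + $1,296.55 = $7,779.30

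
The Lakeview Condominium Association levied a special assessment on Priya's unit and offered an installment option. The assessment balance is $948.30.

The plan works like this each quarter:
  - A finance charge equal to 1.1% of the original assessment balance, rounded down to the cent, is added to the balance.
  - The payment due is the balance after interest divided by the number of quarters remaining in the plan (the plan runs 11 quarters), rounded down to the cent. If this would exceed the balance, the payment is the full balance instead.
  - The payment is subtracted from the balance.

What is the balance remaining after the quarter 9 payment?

Quarter 1: opening $948.30; interest $10.43 → $958.73; payment $87.15; balance $871.58
Quarter 2: opening $871.58; interest $10.43 → $882.01; payment $88.20; balance $793.81
Quarter 3: opening $793.81; interest $10.43 → $804.24; payment $89.36; balance $714.88
Quarter 4: opening $714.88; interest $10.43 → $725.31; payment $90.66; balance $634.65
Quarter 5: opening $634.65; interest $10.43 → $645.08; payment $92.15; balance $552.93
Quarter 6: opening $552.93; interest $10.43 → $563.36; payment $93.89; balance $469.47
Quarter 7: opening $469.47; interest $10.43 → $479.90; payment $95.98; balance $383.92
Quarter 8: opening $383.92; interest $10.43 → $394.35; payment $98.58; balance $295.77
Quarter 9: opening $295.77; interest $10.43 → $306.20; payment $102.06; balance $204.14

$204.14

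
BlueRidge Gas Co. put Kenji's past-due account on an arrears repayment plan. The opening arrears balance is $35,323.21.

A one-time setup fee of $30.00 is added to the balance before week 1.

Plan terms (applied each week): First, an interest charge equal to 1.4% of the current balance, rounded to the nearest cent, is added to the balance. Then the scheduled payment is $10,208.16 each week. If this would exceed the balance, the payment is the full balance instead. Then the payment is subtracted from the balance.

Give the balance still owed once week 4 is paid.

$0.00

# | Opening | Interest | Payment | End bal
1 | $35,353.21 | $494.94 | $10,208.16 | $25,639.99
2 | $25,639.99 | $358.96 | $10,208.16 | $15,790.79
3 | $15,790.79 | $221.07 | $10,208.16 | $5,803.70
4 | $5,803.70 | $81.25 | $5,884.95 | $0.00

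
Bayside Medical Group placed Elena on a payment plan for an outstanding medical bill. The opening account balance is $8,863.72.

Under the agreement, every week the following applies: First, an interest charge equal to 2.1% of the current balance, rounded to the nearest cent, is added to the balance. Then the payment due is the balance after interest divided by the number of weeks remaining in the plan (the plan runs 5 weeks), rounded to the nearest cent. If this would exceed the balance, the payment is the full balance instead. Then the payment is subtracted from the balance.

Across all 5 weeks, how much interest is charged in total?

Week 1: $8,863.72 +$186.14 interest = $9,049.86; pay $1,809.97 → $7,239.89
Week 2: $7,239.89 +$152.04 interest = $7,391.93; pay $1,847.98 → $5,543.95
Week 3: $5,543.95 +$116.42 interest = $5,660.37; pay $1,886.79 → $3,773.58
Week 4: $3,773.58 +$79.25 interest = $3,852.83; pay $1,926.42 → $1,926.41
Week 5: $1,926.41 +$40.45 interest = $1,966.86; pay $1,966.86 → $0.00
Total interest: $186.14 + $152.04 + $116.42 + $79.25 + $40.45 = $574.30

$574.30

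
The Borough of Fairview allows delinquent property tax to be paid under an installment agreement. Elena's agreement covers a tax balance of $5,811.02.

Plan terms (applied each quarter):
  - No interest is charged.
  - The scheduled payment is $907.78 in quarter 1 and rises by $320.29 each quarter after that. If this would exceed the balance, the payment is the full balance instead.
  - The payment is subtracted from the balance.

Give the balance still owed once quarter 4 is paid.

$258.16

# | Opening | Payment | End bal
1 | $5,811.02 | $907.78 | $4,903.24
2 | $4,903.24 | $1,228.07 | $3,675.17
3 | $3,675.17 | $1,548.36 | $2,126.81
4 | $2,126.81 | $1,868.65 | $258.16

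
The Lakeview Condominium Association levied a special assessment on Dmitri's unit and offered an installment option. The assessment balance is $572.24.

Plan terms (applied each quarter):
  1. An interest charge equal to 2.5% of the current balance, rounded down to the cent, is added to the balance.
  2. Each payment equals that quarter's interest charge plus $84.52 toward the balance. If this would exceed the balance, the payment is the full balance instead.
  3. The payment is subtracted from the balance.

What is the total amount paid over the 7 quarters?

$627.98

Quarter 1: $572.24 +$14.30 interest = $586.54; pay $98.82 → $487.72
Quarter 2: $487.72 +$12.19 interest = $499.91; pay $96.71 → $403.20
Quarter 3: $403.20 +$10.08 interest = $413.28; pay $94.60 → $318.68
Quarter 4: $318.68 +$7.96 interest = $326.64; pay $92.48 → $234.16
Quarter 5: $234.16 +$5.85 interest = $240.01; pay $90.37 → $149.64
Quarter 6: $149.64 +$3.74 interest = $153.38; pay $88.26 → $65.12
Quarter 7: $65.12 +$1.62 interest = $66.74; pay $66.74 → $0.00
Total paid: $627.98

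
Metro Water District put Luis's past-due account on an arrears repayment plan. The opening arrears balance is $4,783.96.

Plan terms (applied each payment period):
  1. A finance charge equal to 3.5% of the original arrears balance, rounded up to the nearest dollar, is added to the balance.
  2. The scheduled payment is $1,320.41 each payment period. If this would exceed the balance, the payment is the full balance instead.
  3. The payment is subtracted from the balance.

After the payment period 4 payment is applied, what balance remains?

Payment period 1: opening $4,783.96; interest $168.00 → $4,951.96; payment $1,320.41; balance $3,631.55
Payment period 2: opening $3,631.55; interest $168.00 → $3,799.55; payment $1,320.41; balance $2,479.14
Payment period 3: opening $2,479.14; interest $168.00 → $2,647.14; payment $1,320.41; balance $1,326.73
Payment period 4: opening $1,326.73; interest $168.00 → $1,494.73; payment $1,320.41; balance $174.32

$174.32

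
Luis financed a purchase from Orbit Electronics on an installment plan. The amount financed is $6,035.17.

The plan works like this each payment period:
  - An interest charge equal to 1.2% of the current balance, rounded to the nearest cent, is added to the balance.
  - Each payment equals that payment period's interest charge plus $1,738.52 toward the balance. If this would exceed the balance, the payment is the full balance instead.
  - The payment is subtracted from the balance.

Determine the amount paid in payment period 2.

$1,790.08

Payment period 1: $6,035.17 +$72.42 interest = $6,107.59; pay $1,810.94 → $4,296.65
Payment period 2: $4,296.65 +$51.56 interest = $4,348.21; pay $1,790.08 → $2,558.13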